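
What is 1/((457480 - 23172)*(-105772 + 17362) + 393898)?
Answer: -1/38396776382 ≈ -2.6044e-11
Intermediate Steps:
1/((457480 - 23172)*(-105772 + 17362) + 393898) = 1/(434308*(-88410) + 393898) = 1/(-38397170280 + 393898) = 1/(-38396776382) = -1/38396776382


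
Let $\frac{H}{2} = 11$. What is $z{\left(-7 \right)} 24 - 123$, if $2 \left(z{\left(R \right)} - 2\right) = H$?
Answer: $189$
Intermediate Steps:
$H = 22$ ($H = 2 \cdot 11 = 22$)
$z{\left(R \right)} = 13$ ($z{\left(R \right)} = 2 + \frac{1}{2} \cdot 22 = 2 + 11 = 13$)
$z{\left(-7 \right)} 24 - 123 = 13 \cdot 24 - 123 = 312 - 123 = 189$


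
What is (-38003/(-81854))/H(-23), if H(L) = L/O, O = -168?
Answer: 3192252/941321 ≈ 3.3912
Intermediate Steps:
H(L) = -L/168 (H(L) = L/(-168) = L*(-1/168) = -L/168)
(-38003/(-81854))/H(-23) = (-38003/(-81854))/((-1/168*(-23))) = (-38003*(-1/81854))/(23/168) = (38003/81854)*(168/23) = 3192252/941321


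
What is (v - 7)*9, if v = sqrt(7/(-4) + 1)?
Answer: -63 + 9*I*sqrt(3)/2 ≈ -63.0 + 7.7942*I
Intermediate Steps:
v = I*sqrt(3)/2 (v = sqrt(7*(-1/4) + 1) = sqrt(-7/4 + 1) = sqrt(-3/4) = I*sqrt(3)/2 ≈ 0.86602*I)
(v - 7)*9 = (I*sqrt(3)/2 - 7)*9 = (-7 + I*sqrt(3)/2)*9 = -63 + 9*I*sqrt(3)/2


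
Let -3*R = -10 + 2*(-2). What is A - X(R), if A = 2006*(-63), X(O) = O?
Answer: -379148/3 ≈ -1.2638e+5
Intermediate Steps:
R = 14/3 (R = -(-10 + 2*(-2))/3 = -(-10 - 4)/3 = -⅓*(-14) = 14/3 ≈ 4.6667)
A = -126378
A - X(R) = -126378 - 1*14/3 = -126378 - 14/3 = -379148/3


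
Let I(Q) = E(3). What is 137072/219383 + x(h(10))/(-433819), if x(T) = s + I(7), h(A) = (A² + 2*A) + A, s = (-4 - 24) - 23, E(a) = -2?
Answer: 59476065267/95172513677 ≈ 0.62493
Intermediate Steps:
s = -51 (s = -28 - 23 = -51)
I(Q) = -2
h(A) = A² + 3*A
x(T) = -53 (x(T) = -51 - 2 = -53)
137072/219383 + x(h(10))/(-433819) = 137072/219383 - 53/(-433819) = 137072*(1/219383) - 53*(-1/433819) = 137072/219383 + 53/433819 = 59476065267/95172513677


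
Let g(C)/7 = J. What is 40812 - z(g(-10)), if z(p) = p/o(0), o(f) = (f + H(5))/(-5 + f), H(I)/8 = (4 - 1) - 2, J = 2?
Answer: 163283/4 ≈ 40821.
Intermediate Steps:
H(I) = 8 (H(I) = 8*((4 - 1) - 2) = 8*(3 - 2) = 8*1 = 8)
g(C) = 14 (g(C) = 7*2 = 14)
o(f) = (8 + f)/(-5 + f) (o(f) = (f + 8)/(-5 + f) = (8 + f)/(-5 + f))
z(p) = -5*p/8 (z(p) = p/(((8 + 0)/(-5 + 0))) = p/((8/(-5))) = p/((-⅕*8)) = p/(-8/5) = p*(-5/8) = -5*p/8)
40812 - z(g(-10)) = 40812 - (-5)*14/8 = 40812 - 1*(-35/4) = 40812 + 35/4 = 163283/4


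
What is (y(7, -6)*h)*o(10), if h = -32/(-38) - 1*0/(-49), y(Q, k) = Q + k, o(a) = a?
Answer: 160/19 ≈ 8.4211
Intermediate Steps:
h = 16/19 (h = -32*(-1/38) + 0*(-1/49) = 16/19 + 0 = 16/19 ≈ 0.84210)
(y(7, -6)*h)*o(10) = ((7 - 6)*(16/19))*10 = (1*(16/19))*10 = (16/19)*10 = 160/19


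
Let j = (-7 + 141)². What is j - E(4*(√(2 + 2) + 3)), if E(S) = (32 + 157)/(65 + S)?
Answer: 1526071/85 ≈ 17954.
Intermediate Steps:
E(S) = 189/(65 + S)
j = 17956 (j = 134² = 17956)
j - E(4*(√(2 + 2) + 3)) = 17956 - 189/(65 + 4*(√(2 + 2) + 3)) = 17956 - 189/(65 + 4*(√4 + 3)) = 17956 - 189/(65 + 4*(2 + 3)) = 17956 - 189/(65 + 4*5) = 17956 - 189/(65 + 20) = 17956 - 189/85 = 1526071/85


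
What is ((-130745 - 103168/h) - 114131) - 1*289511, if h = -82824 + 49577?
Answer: -17766661421/33247 ≈ -5.3438e+5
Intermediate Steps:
h = -33247
((-130745 - 103168/h) - 114131) - 1*289511 = ((-130745 - 103168/(-33247)) - 114131) - 1*289511 = ((-130745 - 103168*(-1/33247)) - 114131) - 289511 = ((-130745 + 103168/33247) - 114131) - 289511 = (-4346775847/33247 - 114131) - 289511 = -8141289204/33247 - 289511 = -17766661421/33247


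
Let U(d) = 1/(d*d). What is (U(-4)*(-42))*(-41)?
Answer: 861/8 ≈ 107.63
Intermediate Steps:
U(d) = d⁻²
(U(-4)*(-42))*(-41) = (-42/(-4)²)*(-41) = ((1/16)*(-42))*(-41) = -21/8*(-41) = 861/8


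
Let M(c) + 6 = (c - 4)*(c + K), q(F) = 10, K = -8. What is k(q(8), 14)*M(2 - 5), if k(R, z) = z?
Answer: 994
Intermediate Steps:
M(c) = -6 + (-8 + c)*(-4 + c) (M(c) = -6 + (c - 4)*(c - 8) = -6 + (-4 + c)*(-8 + c) = -6 + (-8 + c)*(-4 + c))
k(q(8), 14)*M(2 - 5) = 14*(26 + (2 - 5)² - 12*(2 - 5)) = 14*(26 + (-3)² - 12*(-3)) = 14*(26 + 9 + 36) = 14*71 = 994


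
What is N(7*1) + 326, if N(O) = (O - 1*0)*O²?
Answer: 669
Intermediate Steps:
N(O) = O³ (N(O) = (O + 0)*O² = O*O² = O³)
N(7*1) + 326 = (7*1)³ + 326 = 7³ + 326 = 343 + 326 = 669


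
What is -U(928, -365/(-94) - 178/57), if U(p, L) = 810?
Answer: -810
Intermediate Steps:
-U(928, -365/(-94) - 178/57) = -1*810 = -810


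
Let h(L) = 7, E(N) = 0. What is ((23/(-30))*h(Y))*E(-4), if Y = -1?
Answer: 0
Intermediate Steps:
((23/(-30))*h(Y))*E(-4) = ((23/(-30))*7)*0 = ((23*(-1/30))*7)*0 = -23/30*7*0 = -161/30*0 = 0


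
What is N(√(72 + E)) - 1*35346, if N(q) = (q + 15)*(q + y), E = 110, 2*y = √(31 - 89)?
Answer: -35164 + 15*√182 + I*√2639 + 15*I*√58/2 ≈ -34962.0 + 108.49*I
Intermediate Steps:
y = I*√58/2 (y = √(31 - 89)/2 = √(-58)/2 = (I*√58)/2 = I*√58/2 ≈ 3.8079*I)
N(q) = (15 + q)*(q + I*√58/2) (N(q) = (q + 15)*(q + I*√58/2) = (15 + q)*(q + I*√58/2))
N(√(72 + E)) - 1*35346 = ((√(72 + 110))² + 15*√(72 + 110) + 15*I*√58/2 + I*√(72 + 110)*√58/2) - 1*35346 = ((√182)² + 15*√182 + 15*I*√58/2 + I*√182*√58/2) - 35346 = (182 + 15*√182 + 15*I*√58/2 + I*√2639) - 35346 = (182 + 15*√182 + I*√2639 + 15*I*√58/2) - 35346 = -35164 + 15*√182 + I*√2639 + 15*I*√58/2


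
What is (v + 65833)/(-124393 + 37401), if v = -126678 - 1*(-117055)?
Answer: -28105/43496 ≈ -0.64615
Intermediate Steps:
v = -9623 (v = -126678 + 117055 = -9623)
(v + 65833)/(-124393 + 37401) = (-9623 + 65833)/(-124393 + 37401) = 56210/(-86992) = 56210*(-1/86992) = -28105/43496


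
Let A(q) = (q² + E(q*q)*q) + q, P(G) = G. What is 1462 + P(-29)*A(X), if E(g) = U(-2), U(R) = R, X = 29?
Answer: -22086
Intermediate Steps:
E(g) = -2
A(q) = q² - q (A(q) = (q² - 2*q) + q = q² - q)
1462 + P(-29)*A(X) = 1462 - 841*(-1 + 29) = 1462 - 841*28 = 1462 - 29*812 = 1462 - 23548 = -22086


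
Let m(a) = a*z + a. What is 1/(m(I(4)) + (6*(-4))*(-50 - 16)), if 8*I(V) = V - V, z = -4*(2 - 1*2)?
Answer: 1/1584 ≈ 0.00063131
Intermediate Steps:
z = 0 (z = -4*(2 - 2) = -4*0 = 0)
I(V) = 0 (I(V) = (V - V)/8 = (1/8)*0 = 0)
m(a) = a (m(a) = a*0 + a = 0 + a = a)
1/(m(I(4)) + (6*(-4))*(-50 - 16)) = 1/(0 + (6*(-4))*(-50 - 16)) = 1/(0 - 24*(-66)) = 1/(0 + 1584) = 1/1584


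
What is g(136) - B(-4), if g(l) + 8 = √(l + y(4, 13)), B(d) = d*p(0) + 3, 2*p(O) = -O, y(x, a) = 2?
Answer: -11 + √138 ≈ 0.74734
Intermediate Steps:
p(O) = -O/2 (p(O) = (-O)/2 = -O/2)
B(d) = 3 (B(d) = d*(-½*0) + 3 = d*0 + 3 = 0 + 3 = 3)
g(l) = -8 + √(2 + l) (g(l) = -8 + √(l + 2) = -8 + √(2 + l))
g(136) - B(-4) = (-8 + √(2 + 136)) - 1*3 = (-8 + √138) - 3 = -11 + √138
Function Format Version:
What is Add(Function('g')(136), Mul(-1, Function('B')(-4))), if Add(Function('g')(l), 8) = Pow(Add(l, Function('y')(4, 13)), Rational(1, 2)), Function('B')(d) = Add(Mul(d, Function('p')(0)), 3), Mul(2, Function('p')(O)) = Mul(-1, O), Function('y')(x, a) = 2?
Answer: Add(-11, Pow(138, Rational(1, 2))) ≈ 0.74734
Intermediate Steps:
Function('p')(O) = Mul(Rational(-1, 2), O) (Function('p')(O) = Mul(Rational(1, 2), Mul(-1, O)) = Mul(Rational(-1, 2), O))
Function('B')(d) = 3 (Function('B')(d) = Add(Mul(d, Mul(Rational(-1, 2), 0)), 3) = Add(Mul(d, 0), 3) = Add(0, 3) = 3)
Function('g')(l) = Add(-8, Pow(Add(2, l), Rational(1, 2))) (Function('g')(l) = Add(-8, Pow(Add(l, 2), Rational(1, 2))) = Add(-8, Pow(Add(2, l), Rational(1, 2))))
Add(Function('g')(136), Mul(-1, Function('B')(-4))) = Add(Add(-8, Pow(Add(2, 136), Rational(1, 2))), Mul(-1, 3)) = Add(Add(-8, Pow(138, Rational(1, 2))), -3) = Add(-11, Pow(138, Rational(1, 2)))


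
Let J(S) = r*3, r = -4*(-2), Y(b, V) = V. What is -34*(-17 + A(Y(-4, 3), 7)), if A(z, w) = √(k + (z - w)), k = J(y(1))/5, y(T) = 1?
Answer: 578 - 68*√5/5 ≈ 547.59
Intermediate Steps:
r = 8
J(S) = 24 (J(S) = 8*3 = 24)
k = 24/5 ≈ 4.8000
A(z, w) = √(24/5 + z - w) (A(z, w) = √(24/5 + (z - w)) = √(24/5 + z - w))
-34*(-17 + A(Y(-4, 3), 7)) = -34*(-17 + √(120 - 25*7 + 25*3)/5) = -34*(-17 + √(120 - 175 + 75)/5) = -34*(-17 + √20/5) = -34*(-17 + (2*√5)/5) = -34*(-17 + 2*√5/5) = 578 - 68*√5/5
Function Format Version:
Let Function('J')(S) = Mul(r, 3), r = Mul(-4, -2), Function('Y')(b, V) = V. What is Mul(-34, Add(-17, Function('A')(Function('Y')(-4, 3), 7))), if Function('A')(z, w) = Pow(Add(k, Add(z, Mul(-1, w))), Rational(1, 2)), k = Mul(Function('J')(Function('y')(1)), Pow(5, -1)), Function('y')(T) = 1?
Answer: Add(578, Mul(Rational(-68, 5), Pow(5, Rational(1, 2)))) ≈ 547.59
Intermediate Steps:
r = 8
Function('J')(S) = 24 (Function('J')(S) = Mul(8, 3) = 24)
k = Rational(24, 5) (k = Mul(24, Pow(5, -1)) = Mul(24, Rational(1, 5)) = Rational(24, 5) ≈ 4.8000)
Function('A')(z, w) = Pow(Add(Rational(24, 5), z, Mul(-1, w)), Rational(1, 2)) (Function('A')(z, w) = Pow(Add(Rational(24, 5), Add(z, Mul(-1, w))), Rational(1, 2)) = Pow(Add(Rational(24, 5), z, Mul(-1, w)), Rational(1, 2)))
Mul(-34, Add(-17, Function('A')(Function('Y')(-4, 3), 7))) = Mul(-34, Add(-17, Mul(Rational(1, 5), Pow(Add(120, Mul(-25, 7), Mul(25, 3)), Rational(1, 2))))) = Mul(-34, Add(-17, Mul(Rational(1, 5), Pow(Add(120, -175, 75), Rational(1, 2))))) = Mul(-34, Add(-17, Mul(Rational(1, 5), Pow(20, Rational(1, 2))))) = Mul(-34, Add(-17, Mul(Rational(1, 5), Mul(2, Pow(5, Rational(1, 2)))))) = Mul(-34, Add(-17, Mul(Rational(2, 5), Pow(5, Rational(1, 2))))) = Add(578, Mul(Rational(-68, 5), Pow(5, Rational(1, 2))))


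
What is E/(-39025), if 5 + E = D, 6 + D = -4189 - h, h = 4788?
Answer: 1284/5575 ≈ 0.23031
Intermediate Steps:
D = -8983 (D = -6 + (-4189 - 1*4788) = -6 + (-4189 - 4788) = -6 - 8977 = -8983)
E = -8988 (E = -5 - 8983 = -8988)
E/(-39025) = -8988/(-39025) = -8988*(-1/39025) = 1284/5575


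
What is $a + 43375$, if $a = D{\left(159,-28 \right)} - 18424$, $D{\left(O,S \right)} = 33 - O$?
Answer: $24825$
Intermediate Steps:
$a = -18550$ ($a = \left(33 - 159\right) - 18424 = -126 - 18424 = -18550$)
$a + 43375 = -18550 + 43375 = 24825$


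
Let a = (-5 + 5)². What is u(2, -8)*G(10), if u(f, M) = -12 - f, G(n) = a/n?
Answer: 0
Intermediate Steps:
a = 0 (a = 0² = 0)
G(n) = 0 (G(n) = 0/n = 0)
u(2, -8)*G(10) = (-12 - 1*2)*0 = (-12 - 2)*0 = -14*0 = 0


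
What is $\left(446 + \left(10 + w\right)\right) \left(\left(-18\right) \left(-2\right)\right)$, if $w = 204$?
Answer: $23760$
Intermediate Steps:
$\left(446 + \left(10 + w\right)\right) \left(\left(-18\right) \left(-2\right)\right) = \left(446 + \left(10 + 204\right)\right) \left(\left(-18\right) \left(-2\right)\right) = \left(446 + 214\right) 36 = 660 \cdot 36 = 23760$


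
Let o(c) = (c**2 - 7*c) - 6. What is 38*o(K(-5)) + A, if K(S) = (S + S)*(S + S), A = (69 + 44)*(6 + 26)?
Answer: 356788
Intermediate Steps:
A = 3616 (A = 113*32 = 3616)
K(S) = 4*S**2 (K(S) = (2*S)*(2*S) = 4*S**2)
o(c) = -6 + c**2 - 7*c
38*o(K(-5)) + A = 38*(-6 + (4*(-5)**2)**2 - 28*(-5)**2) + 3616 = 38*(-6 + (4*25)**2 - 28*25) + 3616 = 38*(-6 + 100**2 - 7*100) + 3616 = 38*(-6 + 10000 - 700) + 3616 = 38*9294 + 3616 = 353172 + 3616 = 356788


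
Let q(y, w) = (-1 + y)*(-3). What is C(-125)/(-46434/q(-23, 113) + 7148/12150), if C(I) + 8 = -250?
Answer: 6269400/15657179 ≈ 0.40042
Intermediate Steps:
q(y, w) = 3 - 3*y
C(I) = -258 (C(I) = -8 - 250 = -258)
C(-125)/(-46434/q(-23, 113) + 7148/12150) = -258/(-46434/(3 - 3*(-23)) + 7148/12150) = -258/(-46434/(3 + 69) + 7148*(1/12150)) = -258/(-46434/72 + 3574/6075) = -258/(-46434*1/72 + 3574/6075) = -258/(-7739/12 + 3574/6075) = -258/(-15657179/24300) = -258*(-24300/15657179) = 6269400/15657179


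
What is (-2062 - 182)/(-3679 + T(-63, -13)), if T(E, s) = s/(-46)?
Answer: 34408/56407 ≈ 0.60999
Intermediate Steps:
T(E, s) = -s/46 (T(E, s) = s*(-1/46) = -s/46)
(-2062 - 182)/(-3679 + T(-63, -13)) = (-2062 - 182)/(-3679 - 1/46*(-13)) = -2244/(-3679 + 13/46) = -2244/(-169221/46) = -2244*(-46/169221) = 34408/56407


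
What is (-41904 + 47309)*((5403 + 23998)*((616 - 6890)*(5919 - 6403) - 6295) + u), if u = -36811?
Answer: 481555399068550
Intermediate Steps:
(-41904 + 47309)*((5403 + 23998)*((616 - 6890)*(5919 - 6403) - 6295) + u) = (-41904 + 47309)*((5403 + 23998)*((616 - 6890)*(5919 - 6403) - 6295) - 36811) = 5405*(29401*(-6274*(-484) - 6295) - 36811) = 5405*(29401*(3036616 - 6295) - 36811) = 5405*(29401*3030321 - 36811) = 5405*(89094467721 - 36811) = 5405*89094430910 = 481555399068550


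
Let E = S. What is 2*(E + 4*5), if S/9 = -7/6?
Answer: 19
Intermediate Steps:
S = -21/2 (S = 9*(-7/6) = -21/2 ≈ -10.500)
E = -21/2 ≈ -10.500
2*(E + 4*5) = 2*(-21/2 + 4*5) = 2*(-21/2 + 20) = 2*(19/2) = 19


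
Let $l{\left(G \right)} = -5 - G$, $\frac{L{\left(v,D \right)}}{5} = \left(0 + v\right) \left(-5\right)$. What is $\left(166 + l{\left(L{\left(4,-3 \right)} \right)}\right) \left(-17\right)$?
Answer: $-4437$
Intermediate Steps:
$L{\left(v,D \right)} = - 25 v$ ($L{\left(v,D \right)} = 5 \left(0 + v\right) \left(-5\right) = 5 v \left(-5\right) = 5 \left(- 5 v\right) = - 25 v$)
$\left(166 + l{\left(L{\left(4,-3 \right)} \right)}\right) \left(-17\right) = \left(166 - \left(5 - 100\right)\right) \left(-17\right) = \left(166 - -95\right) \left(-17\right) = \left(166 + \left(-5 + 100\right)\right) \left(-17\right) = \left(166 + 95\right) \left(-17\right) = 261 \left(-17\right) = -4437$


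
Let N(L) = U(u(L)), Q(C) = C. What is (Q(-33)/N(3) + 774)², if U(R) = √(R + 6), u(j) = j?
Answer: 582169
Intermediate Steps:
U(R) = √(6 + R)
N(L) = √(6 + L)
(Q(-33)/N(3) + 774)² = (-33/√(6 + 3) + 774)² = (-33/(√9) + 774)² = (-33/3 + 774)² = (-33*⅓ + 774)² = (-11 + 774)² = 763² = 582169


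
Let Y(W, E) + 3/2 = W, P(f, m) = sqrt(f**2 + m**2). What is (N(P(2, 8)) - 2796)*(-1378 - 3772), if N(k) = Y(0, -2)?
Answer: 14407125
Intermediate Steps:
Y(W, E) = -3/2 + W
N(k) = -3/2 (N(k) = -3/2 + 0 = -3/2)
(N(P(2, 8)) - 2796)*(-1378 - 3772) = (-3/2 - 2796)*(-1378 - 3772) = -5595/2*(-5150) = 14407125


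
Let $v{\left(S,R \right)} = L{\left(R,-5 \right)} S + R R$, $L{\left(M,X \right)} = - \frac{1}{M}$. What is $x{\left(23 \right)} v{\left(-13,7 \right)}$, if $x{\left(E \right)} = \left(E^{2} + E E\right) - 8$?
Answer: $53400$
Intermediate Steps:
$v{\left(S,R \right)} = R^{2} - \frac{S}{R}$ ($v{\left(S,R \right)} = - \frac{1}{R} S + R R = - \frac{S}{R} + R^{2} = R^{2} - \frac{S}{R}$)
$x{\left(E \right)} = -8 + 2 E^{2}$ ($x{\left(E \right)} = \left(E^{2} + E^{2}\right) - 8 = 2 E^{2} - 8 = -8 + 2 E^{2}$)
$x{\left(23 \right)} v{\left(-13,7 \right)} = \left(-8 + 2 \cdot 23^{2}\right) \frac{7^{3} - -13}{7} = \left(-8 + 2 \cdot 529\right) \frac{343 + 13}{7} = \left(-8 + 1058\right) \frac{1}{7} \cdot 356 = 1050 \cdot \frac{356}{7} = 53400$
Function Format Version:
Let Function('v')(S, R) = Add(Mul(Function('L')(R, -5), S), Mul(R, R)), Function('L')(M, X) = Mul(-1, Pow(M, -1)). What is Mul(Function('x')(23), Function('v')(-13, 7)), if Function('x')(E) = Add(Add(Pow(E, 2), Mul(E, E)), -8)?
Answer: 53400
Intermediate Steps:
Function('v')(S, R) = Add(Pow(R, 2), Mul(-1, S, Pow(R, -1))) (Function('v')(S, R) = Add(Mul(Mul(-1, Pow(R, -1)), S), Mul(R, R)) = Add(Mul(-1, S, Pow(R, -1)), Pow(R, 2)) = Add(Pow(R, 2), Mul(-1, S, Pow(R, -1))))
Function('x')(E) = Add(-8, Mul(2, Pow(E, 2))) (Function('x')(E) = Add(Add(Pow(E, 2), Pow(E, 2)), -8) = Add(Mul(2, Pow(E, 2)), -8) = Add(-8, Mul(2, Pow(E, 2))))
Mul(Function('x')(23), Function('v')(-13, 7)) = Mul(Add(-8, Mul(2, Pow(23, 2))), Mul(Pow(7, -1), Add(Pow(7, 3), Mul(-1, -13)))) = Mul(Add(-8, Mul(2, 529)), Mul(Rational(1, 7), Add(343, 13))) = Mul(Add(-8, 1058), Mul(Rational(1, 7), 356)) = Mul(1050, Rational(356, 7)) = 53400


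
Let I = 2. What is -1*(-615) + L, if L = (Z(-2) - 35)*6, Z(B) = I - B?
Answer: 429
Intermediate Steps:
Z(B) = 2 - B
L = -186 (L = ((2 - 1*(-2)) - 35)*6 = ((2 + 2) - 35)*6 = (4 - 35)*6 = -31*6 = -186)
-1*(-615) + L = -1*(-615) - 186 = 615 - 186 = 429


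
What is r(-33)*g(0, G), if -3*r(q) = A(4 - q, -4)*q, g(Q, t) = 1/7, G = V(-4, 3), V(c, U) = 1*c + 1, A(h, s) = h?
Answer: 407/7 ≈ 58.143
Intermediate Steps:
V(c, U) = 1 + c (V(c, U) = c + 1 = 1 + c)
G = -3 (G = 1 - 4 = -3)
g(Q, t) = ⅐
r(q) = -q*(4 - q)/3 (r(q) = -(4 - q)*q/3 = -q*(4 - q)/3)
r(-33)*g(0, G) = ((⅓)*(-33)*(-4 - 33))*(⅐) = ((⅓)*(-33)*(-37))*(⅐) = 407*(⅐) = 407/7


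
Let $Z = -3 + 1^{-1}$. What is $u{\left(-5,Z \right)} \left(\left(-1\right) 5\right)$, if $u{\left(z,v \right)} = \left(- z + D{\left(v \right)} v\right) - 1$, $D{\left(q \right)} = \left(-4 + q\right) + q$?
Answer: $-100$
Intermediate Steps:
$D{\left(q \right)} = -4 + 2 q$
$Z = -2$ ($Z = -3 + 1 = -2$)
$u{\left(z,v \right)} = -1 - z + v \left(-4 + 2 v\right)$ ($u{\left(z,v \right)} = \left(- z + \left(-4 + 2 v\right) v\right) - 1 = \left(- z + v \left(-4 + 2 v\right)\right) - 1 = -1 - z + v \left(-4 + 2 v\right)$)
$u{\left(-5,Z \right)} \left(\left(-1\right) 5\right) = \left(-1 - -5 + 2 \left(-2\right) \left(-2 - 2\right)\right) \left(\left(-1\right) 5\right) = \left(-1 + 5 + 2 \left(-2\right) \left(-4\right)\right) \left(-5\right) = \left(-1 + 5 + 16\right) \left(-5\right) = 20 \left(-5\right) = -100$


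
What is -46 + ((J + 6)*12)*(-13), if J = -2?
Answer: -670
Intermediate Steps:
-46 + ((J + 6)*12)*(-13) = -46 + ((-2 + 6)*12)*(-13) = -46 + (4*12)*(-13) = -46 + 48*(-13) = -46 - 624 = -670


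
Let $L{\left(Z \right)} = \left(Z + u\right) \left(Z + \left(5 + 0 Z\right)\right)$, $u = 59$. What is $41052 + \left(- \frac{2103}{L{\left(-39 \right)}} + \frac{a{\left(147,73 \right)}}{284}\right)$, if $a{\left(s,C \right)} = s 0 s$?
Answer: $\frac{27917463}{680} \approx 41055.0$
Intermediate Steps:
$a{\left(s,C \right)} = 0$ ($a{\left(s,C \right)} = 0 s = 0$)
$L{\left(Z \right)} = \left(5 + Z\right) \left(59 + Z\right)$ ($L{\left(Z \right)} = \left(Z + 59\right) \left(Z + \left(5 + 0 Z\right)\right) = \left(59 + Z\right) \left(Z + \left(5 + 0\right)\right) = \left(59 + Z\right) \left(Z + 5\right) = \left(59 + Z\right) \left(5 + Z\right) = \left(5 + Z\right) \left(59 + Z\right)$)
$41052 + \left(- \frac{2103}{L{\left(-39 \right)}} + \frac{a{\left(147,73 \right)}}{284}\right) = 41052 - \frac{2103}{295 + \left(-39\right)^{2} + 64 \left(-39\right)} = 41052 - \frac{2103}{295 + 1521 - 2496} = 41052 + \left(- \frac{2103}{-680} + 0\right) = 41052 + \left(\left(-2103\right) \left(- \frac{1}{680}\right) + 0\right) = 41052 + \left(\frac{2103}{680} + 0\right) = 41052 + \frac{2103}{680} = \frac{27917463}{680}$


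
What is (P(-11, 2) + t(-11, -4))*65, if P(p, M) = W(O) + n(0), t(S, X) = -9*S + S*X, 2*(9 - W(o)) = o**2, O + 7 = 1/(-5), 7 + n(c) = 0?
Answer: 38701/5 ≈ 7740.2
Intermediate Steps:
n(c) = -7 (n(c) = -7 + 0 = -7)
O = -36/5 (O = -7 + 1/(-5) = -7 - 1/5 = -36/5 ≈ -7.2000)
W(o) = 9 - o**2/2
P(p, M) = -598/25 (P(p, M) = (9 - (-36/5)**2/2) - 7 = (9 - 1/2*1296/25) - 7 = (9 - 648/25) - 7 = -423/25 - 7 = -598/25)
(P(-11, 2) + t(-11, -4))*65 = (-598/25 - 11*(-9 - 4))*65 = (-598/25 - 11*(-13))*65 = (-598/25 + 143)*65 = (2977/25)*65 = 38701/5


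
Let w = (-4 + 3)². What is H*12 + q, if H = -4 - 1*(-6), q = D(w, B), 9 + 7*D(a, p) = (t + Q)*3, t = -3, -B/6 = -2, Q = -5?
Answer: 135/7 ≈ 19.286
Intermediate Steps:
B = 12 (B = -6*(-2) = 12)
w = 1 (w = (-1)² = 1)
D(a, p) = -33/7 (D(a, p) = -9/7 + ((-3 - 5)*3)/7 = -9/7 + (-8*3)/7 = -9/7 + (⅐)*(-24) = -9/7 - 24/7 = -33/7)
q = -33/7 ≈ -4.7143
H = 2 (H = -4 + 6 = 2)
H*12 + q = 2*12 - 33/7 = 24 - 33/7 = 135/7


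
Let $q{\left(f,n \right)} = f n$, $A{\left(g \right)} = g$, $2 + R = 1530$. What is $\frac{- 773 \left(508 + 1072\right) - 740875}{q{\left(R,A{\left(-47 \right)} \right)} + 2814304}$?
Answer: $- \frac{1962215}{2742488} \approx -0.71549$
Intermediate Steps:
$R = 1528$ ($R = -2 + 1530 = 1528$)
$\frac{- 773 \left(508 + 1072\right) - 740875}{q{\left(R,A{\left(-47 \right)} \right)} + 2814304} = \frac{- 773 \left(508 + 1072\right) - 740875}{1528 \left(-47\right) + 2814304} = \frac{\left(-773\right) 1580 - 740875}{-71816 + 2814304} = \frac{-1221340 - 740875}{2742488} = \left(-1962215\right) \frac{1}{2742488} = - \frac{1962215}{2742488}$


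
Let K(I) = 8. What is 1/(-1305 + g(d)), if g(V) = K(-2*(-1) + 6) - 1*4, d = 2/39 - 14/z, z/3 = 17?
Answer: -1/1301 ≈ -0.00076864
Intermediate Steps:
z = 51 (z = 3*17 = 51)
d = -148/663 (d = 2/39 - 14/51 = -148/663 ≈ -0.22323)
g(V) = 4 (g(V) = 8 - 1*4 = 8 - 4 = 4)
1/(-1305 + g(d)) = 1/(-1305 + 4) = 1/(-1301) = -1/1301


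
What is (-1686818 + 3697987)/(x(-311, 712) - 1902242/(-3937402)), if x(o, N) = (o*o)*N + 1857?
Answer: 3959390421469/135578944176630 ≈ 0.029204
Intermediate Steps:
x(o, N) = 1857 + N*o**2 (x(o, N) = o**2*N + 1857 = N*o**2 + 1857 = 1857 + N*o**2)
(-1686818 + 3697987)/(x(-311, 712) - 1902242/(-3937402)) = (-1686818 + 3697987)/((1857 + 712*(-311)**2) - 1902242/(-3937402)) = 2011169/((1857 + 712*96721) - 1902242*(-1/3937402)) = 2011169/((1857 + 68865352) + 951121/1968701) = 2011169/(68867209 + 951121/1968701) = 2011169/(135578944176630/1968701) = 2011169*(1968701/135578944176630) = 3959390421469/135578944176630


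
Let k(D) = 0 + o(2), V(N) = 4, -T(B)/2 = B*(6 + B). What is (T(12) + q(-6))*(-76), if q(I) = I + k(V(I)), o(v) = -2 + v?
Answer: 33288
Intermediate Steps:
T(B) = -2*B*(6 + B)
k(D) = 0 (k(D) = 0 + (-2 + 2) = 0 + 0 = 0)
q(I) = I (q(I) = I + 0 = I)
(T(12) + q(-6))*(-76) = (-2*12*(6 + 12) - 6)*(-76) = (-2*12*18 - 6)*(-76) = (-432 - 6)*(-76) = -438*(-76) = 33288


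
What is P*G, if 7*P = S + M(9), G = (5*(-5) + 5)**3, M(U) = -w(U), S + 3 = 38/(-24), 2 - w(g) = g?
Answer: -58000/21 ≈ -2761.9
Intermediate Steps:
w(g) = 2 - g
S = -55/12 (S = -3 + 38/(-24) = -3 + 38*(-1/24) = -3 - 19/12 = -55/12 ≈ -4.5833)
M(U) = -2 + U (M(U) = -(2 - U) = -2 + U)
G = -8000 (G = (-25 + 5)**3 = (-20)**3 = -8000)
P = 29/84 (P = (-55/12 + (-2 + 9))/7 = (-55/12 + 7)/7 = (1/7)*(29/12) = 29/84 ≈ 0.34524)
P*G = (29/84)*(-8000) = -58000/21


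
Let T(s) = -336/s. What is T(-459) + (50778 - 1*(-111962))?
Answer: 24899332/153 ≈ 1.6274e+5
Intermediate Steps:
T(-459) + (50778 - 1*(-111962)) = -336/(-459) + (50778 - 1*(-111962)) = -336*(-1/459) + (50778 + 111962) = 112/153 + 162740 = 24899332/153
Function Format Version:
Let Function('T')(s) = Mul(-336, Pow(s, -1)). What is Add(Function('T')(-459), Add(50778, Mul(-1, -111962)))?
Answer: Rational(24899332, 153) ≈ 1.6274e+5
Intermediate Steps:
Add(Function('T')(-459), Add(50778, Mul(-1, -111962))) = Add(Mul(-336, Pow(-459, -1)), Add(50778, Mul(-1, -111962))) = Add(Mul(-336, Rational(-1, 459)), Add(50778, 111962)) = Add(Rational(112, 153), 162740) = Rational(24899332, 153)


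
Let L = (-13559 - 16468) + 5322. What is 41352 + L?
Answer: 16647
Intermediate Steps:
L = -24705 (L = -30027 + 5322 = -24705)
41352 + L = 41352 - 24705 = 16647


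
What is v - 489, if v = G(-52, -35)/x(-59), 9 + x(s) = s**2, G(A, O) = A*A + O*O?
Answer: -1693879/3472 ≈ -487.87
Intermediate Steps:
G(A, O) = A**2 + O**2
x(s) = -9 + s**2
v = 3929/3472 (v = ((-52)**2 + (-35)**2)/(-9 + (-59)**2) = (2704 + 1225)/(-9 + 3481) = 3929/3472 ≈ 1.1316)
v - 489 = 3929/3472 - 489 = -1693879/3472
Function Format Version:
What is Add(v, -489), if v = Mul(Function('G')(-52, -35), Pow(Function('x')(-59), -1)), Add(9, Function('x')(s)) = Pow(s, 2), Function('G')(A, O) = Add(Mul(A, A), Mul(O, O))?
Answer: Rational(-1693879, 3472) ≈ -487.87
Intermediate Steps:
Function('G')(A, O) = Add(Pow(A, 2), Pow(O, 2))
Function('x')(s) = Add(-9, Pow(s, 2))
v = Rational(3929, 3472) (v = Mul(Add(Pow(-52, 2), Pow(-35, 2)), Pow(Add(-9, Pow(-59, 2)), -1)) = Mul(Add(2704, 1225), Pow(Add(-9, 3481), -1)) = Mul(3929, Pow(3472, -1)) = Mul(3929, Rational(1, 3472)) = Rational(3929, 3472) ≈ 1.1316)
Add(v, -489) = Add(Rational(3929, 3472), -489) = Rational(-1693879, 3472)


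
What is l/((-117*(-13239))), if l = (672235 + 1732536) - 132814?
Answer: 757319/516321 ≈ 1.4668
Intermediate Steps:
l = 2271957 (l = 2404771 - 132814 = 2271957)
l/((-117*(-13239))) = 2271957/((-117*(-13239))) = 2271957/1548963 = 2271957*(1/1548963) = 757319/516321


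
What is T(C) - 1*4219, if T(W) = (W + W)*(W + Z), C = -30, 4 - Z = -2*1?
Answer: -2779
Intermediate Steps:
Z = 6 (Z = 4 - (-2) = 4 - 1*(-2) = 4 + 2 = 6)
T(W) = 2*W*(6 + W) (T(W) = (W + W)*(W + 6) = (2*W)*(6 + W) = 2*W*(6 + W))
T(C) - 1*4219 = 2*(-30)*(6 - 30) - 1*4219 = 2*(-30)*(-24) - 4219 = 1440 - 4219 = -2779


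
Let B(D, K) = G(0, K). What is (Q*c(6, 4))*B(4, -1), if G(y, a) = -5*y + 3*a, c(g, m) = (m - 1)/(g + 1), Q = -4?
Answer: 36/7 ≈ 5.1429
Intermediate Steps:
c(g, m) = (-1 + m)/(1 + g)
B(D, K) = 3*K (B(D, K) = -5*0 + 3*K = 0 + 3*K = 3*K)
(Q*c(6, 4))*B(4, -1) = (-4*(-1 + 4)/(1 + 6))*(3*(-1)) = -4*3/7*(-3) = -12/7*(-3) = 36/7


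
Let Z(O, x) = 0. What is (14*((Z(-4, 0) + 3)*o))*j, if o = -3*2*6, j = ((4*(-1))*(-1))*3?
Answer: -18144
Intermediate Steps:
j = 12 (j = -4*(-1)*3 = 4*3 = 12)
o = -36 (o = -6*6 = -36)
(14*((Z(-4, 0) + 3)*o))*j = (14*((0 + 3)*(-36)))*12 = (14*(3*(-36)))*12 = (14*(-108))*12 = -1512*12 = -18144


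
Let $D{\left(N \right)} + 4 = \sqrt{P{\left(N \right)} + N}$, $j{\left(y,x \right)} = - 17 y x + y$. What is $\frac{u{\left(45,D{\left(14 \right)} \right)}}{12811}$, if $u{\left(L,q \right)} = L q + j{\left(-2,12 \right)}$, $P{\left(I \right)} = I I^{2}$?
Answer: $\frac{226}{12811} + \frac{45 \sqrt{2758}}{12811} \approx 0.20211$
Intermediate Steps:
$j{\left(y,x \right)} = y - 17 x y$ ($j{\left(y,x \right)} = - 17 x y + y = y - 17 x y$)
$P{\left(I \right)} = I^{3}$
$D{\left(N \right)} = -4 + \sqrt{N + N^{3}}$ ($D{\left(N \right)} = -4 + \sqrt{N^{3} + N} = -4 + \sqrt{N + N^{3}}$)
$u{\left(L,q \right)} = 406 + L q$ ($u{\left(L,q \right)} = L q - 2 \left(1 - 204\right) = L q - -406 = L q + 406 = 406 + L q$)
$\frac{u{\left(45,D{\left(14 \right)} \right)}}{12811} = \frac{406 + 45 \left(-4 + \sqrt{14 + 14^{3}}\right)}{12811} = \left(406 + 45 \left(-4 + \sqrt{14 + 2744}\right)\right) \frac{1}{12811} = \left(406 + 45 \left(-4 + \sqrt{2758}\right)\right) \frac{1}{12811} = \left(406 - \left(180 - 45 \sqrt{2758}\right)\right) \frac{1}{12811} = \left(226 + 45 \sqrt{2758}\right) \frac{1}{12811} = \frac{226}{12811} + \frac{45 \sqrt{2758}}{12811}$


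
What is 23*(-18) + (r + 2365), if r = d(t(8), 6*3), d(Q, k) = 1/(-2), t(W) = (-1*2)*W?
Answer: 3901/2 ≈ 1950.5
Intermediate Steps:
t(W) = -2*W
d(Q, k) = -½
r = -½ ≈ -0.50000
23*(-18) + (r + 2365) = 23*(-18) + (-½ + 2365) = -414 + 4729/2 = 3901/2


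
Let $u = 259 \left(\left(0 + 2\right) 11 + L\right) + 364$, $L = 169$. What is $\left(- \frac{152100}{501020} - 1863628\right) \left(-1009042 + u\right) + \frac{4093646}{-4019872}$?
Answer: $\frac{6923672009722658598463}{3873146672} \approx 1.7876 \cdot 10^{12}$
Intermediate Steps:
$u = 49833$ ($u = 259 \left(\left(0 + 2\right) 11 + 169\right) + 364 = 259 \left(2 \cdot 11 + 169\right) + 364 = 259 \left(22 + 169\right) + 364 = 259 \cdot 191 + 364 = 49469 + 364 = 49833$)
$\left(- \frac{152100}{501020} - 1863628\right) \left(-1009042 + u\right) + \frac{4093646}{-4019872} = \left(- \frac{152100}{501020} - 1863628\right) \left(-1009042 + 49833\right) + \frac{4093646}{-4019872} = \left(\left(-152100\right) \frac{1}{501020} - 1863628\right) \left(-959209\right) + 4093646 \left(- \frac{1}{4019872}\right) = \left(- \frac{585}{1927} - 1863628\right) \left(-959209\right) - \frac{2046823}{2009936} = \left(- \frac{3591211741}{1927}\right) \left(-959209\right) - \frac{2046823}{2009936} = \frac{3444722622872869}{1927} - \frac{2046823}{2009936} = \frac{6923672009722658598463}{3873146672}$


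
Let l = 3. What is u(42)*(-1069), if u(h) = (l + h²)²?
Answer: -3337726941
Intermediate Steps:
u(h) = (3 + h²)²
u(42)*(-1069) = (3 + 42²)²*(-1069) = (3 + 1764)²*(-1069) = 1767²*(-1069) = 3122289*(-1069) = -3337726941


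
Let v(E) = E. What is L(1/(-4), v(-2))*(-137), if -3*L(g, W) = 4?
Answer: 548/3 ≈ 182.67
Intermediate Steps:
L(g, W) = -4/3 (L(g, W) = -⅓*4 = -4/3)
L(1/(-4), v(-2))*(-137) = -4/3*(-137) = 548/3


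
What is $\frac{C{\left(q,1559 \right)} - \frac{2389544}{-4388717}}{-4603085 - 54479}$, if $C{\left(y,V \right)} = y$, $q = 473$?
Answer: $- \frac{2078252685}{20440730305388} \approx -0.00010167$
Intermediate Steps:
$\frac{C{\left(q,1559 \right)} - \frac{2389544}{-4388717}}{-4603085 - 54479} = \frac{473 - \frac{2389544}{-4388717}}{-4603085 - 54479} = \frac{473 - - \frac{2389544}{4388717}}{-4657564} = \left(473 + \frac{2389544}{4388717}\right) \left(- \frac{1}{4657564}\right) = \frac{2078252685}{4388717} \left(- \frac{1}{4657564}\right) = - \frac{2078252685}{20440730305388}$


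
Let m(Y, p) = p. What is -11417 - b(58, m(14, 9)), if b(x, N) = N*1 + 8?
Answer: -11434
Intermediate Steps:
b(x, N) = 8 + N (b(x, N) = N + 8 = 8 + N)
-11417 - b(58, m(14, 9)) = -11417 - (8 + 9) = -11417 - 1*17 = -11417 - 17 = -11434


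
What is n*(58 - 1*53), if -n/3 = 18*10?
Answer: -2700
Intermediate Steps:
n = -540 (n = -54*10 = -3*180 = -540)
n*(58 - 1*53) = -540*(58 - 1*53) = -540*(58 - 53) = -540*5 = -2700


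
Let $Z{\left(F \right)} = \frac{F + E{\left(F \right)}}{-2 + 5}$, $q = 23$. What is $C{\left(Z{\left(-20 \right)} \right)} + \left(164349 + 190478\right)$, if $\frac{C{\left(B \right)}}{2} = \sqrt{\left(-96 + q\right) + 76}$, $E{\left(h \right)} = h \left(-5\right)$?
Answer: $354827 + 2 \sqrt{3} \approx 3.5483 \cdot 10^{5}$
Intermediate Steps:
$E{\left(h \right)} = - 5 h$
$Z{\left(F \right)} = - \frac{4 F}{3}$ ($Z{\left(F \right)} = \frac{F - 5 F}{-2 + 5} = \frac{\left(-4\right) F}{3} = - 4 F \frac{1}{3} = - \frac{4 F}{3}$)
$C{\left(B \right)} = 2 \sqrt{3}$ ($C{\left(B \right)} = 2 \sqrt{\left(-96 + 23\right) + 76} = 2 \sqrt{-73 + 76} = 2 \sqrt{3}$)
$C{\left(Z{\left(-20 \right)} \right)} + \left(164349 + 190478\right) = 2 \sqrt{3} + \left(164349 + 190478\right) = 2 \sqrt{3} + 354827 = 354827 + 2 \sqrt{3}$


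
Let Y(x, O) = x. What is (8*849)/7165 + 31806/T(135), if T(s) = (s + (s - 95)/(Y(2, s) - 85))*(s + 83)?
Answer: 3544639341/1743939505 ≈ 2.0325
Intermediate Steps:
T(s) = (83 + s)*(95/83 + 82*s/83) (T(s) = (s + (s - 95)/(2 - 85))*(s + 83) = (s + (-95 + s)/(-83))*(83 + s) = (s + (-95 + s)*(-1/83))*(83 + s) = (s + (95/83 - s/83))*(83 + s) = (95/83 + 82*s/83)*(83 + s) = (83 + s)*(95/83 + 82*s/83))
(8*849)/7165 + 31806/T(135) = (8*849)/7165 + 31806/(95 + (82/83)*135² + (6901/83)*135) = 6792*(1/7165) + 31806/(95 + (82/83)*18225 + 931635/83) = 6792/7165 + 31806/(95 + 1494450/83 + 931635/83) = 6792/7165 + 31806/(2433970/83) = 6792/7165 + 31806*(83/2433970) = 6792/7165 + 1319949/1216985 = 3544639341/1743939505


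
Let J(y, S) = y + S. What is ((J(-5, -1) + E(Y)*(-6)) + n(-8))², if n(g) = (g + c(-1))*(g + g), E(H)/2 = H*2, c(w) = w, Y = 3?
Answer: 4356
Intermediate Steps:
J(y, S) = S + y
E(H) = 4*H (E(H) = 2*(H*2) = 2*(2*H) = 4*H)
n(g) = 2*g*(-1 + g) (n(g) = (g - 1)*(g + g) = (-1 + g)*(2*g) = 2*g*(-1 + g))
((J(-5, -1) + E(Y)*(-6)) + n(-8))² = (((-1 - 5) + (4*3)*(-6)) + 2*(-8)*(-1 - 8))² = ((-6 + 12*(-6)) + 2*(-8)*(-9))² = ((-6 - 72) + 144)² = (-78 + 144)² = 66² = 4356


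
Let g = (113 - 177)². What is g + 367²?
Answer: 138785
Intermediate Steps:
g = 4096 (g = (-64)² = 4096)
g + 367² = 4096 + 367² = 4096 + 134689 = 138785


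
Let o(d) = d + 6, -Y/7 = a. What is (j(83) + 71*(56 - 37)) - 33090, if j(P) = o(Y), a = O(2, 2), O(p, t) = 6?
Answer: -31777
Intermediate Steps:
a = 6
Y = -42 (Y = -7*6 = -42)
o(d) = 6 + d
j(P) = -36 (j(P) = 6 - 42 = -36)
(j(83) + 71*(56 - 37)) - 33090 = (-36 + 71*(56 - 37)) - 33090 = (-36 + 71*19) - 33090 = (-36 + 1349) - 33090 = 1313 - 33090 = -31777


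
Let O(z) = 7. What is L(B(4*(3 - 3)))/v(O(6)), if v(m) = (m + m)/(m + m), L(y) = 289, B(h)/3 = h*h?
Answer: 289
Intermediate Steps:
B(h) = 3*h² (B(h) = 3*(h*h) = 3*h²)
v(m) = 1 (v(m) = (2*m)/((2*m)) = (2*m)*(1/(2*m)) = 1)
L(B(4*(3 - 3)))/v(O(6)) = 289/1 = 289*1 = 289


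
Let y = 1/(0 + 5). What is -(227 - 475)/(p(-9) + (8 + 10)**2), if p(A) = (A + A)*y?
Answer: 620/801 ≈ 0.77403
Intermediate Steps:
y = 1/5 ≈ 0.20000
p(A) = 2*A/5 (p(A) = (A + A)*(1/5) = (2*A)*(1/5) = 2*A/5)
-(227 - 475)/(p(-9) + (8 + 10)**2) = -(227 - 475)/((2/5)*(-9) + (8 + 10)**2) = -(-248)/(-18/5 + 18**2) = -(-248)/(-18/5 + 324) = -(-248)/1602/5 = -(-248)*5/1602 = -1*(-620/801) = 620/801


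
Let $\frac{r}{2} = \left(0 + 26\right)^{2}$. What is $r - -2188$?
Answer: $3540$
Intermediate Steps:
$r = 1352$ ($r = 2 \left(0 + 26\right)^{2} = 2 \cdot 26^{2} = 2 \cdot 676 = 1352$)
$r - -2188 = 1352 - -2188 = 1352 + 2188 = 3540$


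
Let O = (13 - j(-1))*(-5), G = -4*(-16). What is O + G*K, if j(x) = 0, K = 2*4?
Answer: 447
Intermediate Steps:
K = 8
G = 64
O = -65 (O = (13 - 1*0)*(-5) = (13 + 0)*(-5) = 13*(-5) = -65)
O + G*K = -65 + 64*8 = -65 + 512 = 447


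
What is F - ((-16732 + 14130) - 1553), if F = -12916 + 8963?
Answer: 202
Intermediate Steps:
F = -3953
F - ((-16732 + 14130) - 1553) = -3953 - ((-16732 + 14130) - 1553) = -3953 - (-2602 - 1553) = -3953 - 1*(-4155) = -3953 + 4155 = 202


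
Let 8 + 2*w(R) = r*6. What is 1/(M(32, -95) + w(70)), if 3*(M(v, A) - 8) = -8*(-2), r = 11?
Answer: 3/127 ≈ 0.023622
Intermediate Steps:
M(v, A) = 40/3 (M(v, A) = 8 + (-8*(-2))/3 = 8 + (⅓)*16 = 8 + 16/3 = 40/3)
w(R) = 29 (w(R) = -4 + (11*6)/2 = -4 + (½)*66 = -4 + 33 = 29)
1/(M(32, -95) + w(70)) = 1/(40/3 + 29) = 1/(127/3) = 3/127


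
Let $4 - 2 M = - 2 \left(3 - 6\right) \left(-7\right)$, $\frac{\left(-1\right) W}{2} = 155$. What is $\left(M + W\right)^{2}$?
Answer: $82369$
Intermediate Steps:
$W = -310$ ($W = \left(-2\right) 155 = -310$)
$M = 23$ ($M = 2 - \frac{- 2 \left(3 - 6\right) \left(-7\right)}{2} = 2 - \frac{\left(-2\right) \left(-3\right) \left(-7\right)}{2} = 2 - \frac{6 \left(-7\right)}{2} = 2 - -21 = 2 + 21 = 23$)
$\left(M + W\right)^{2} = \left(23 - 310\right)^{2} = \left(-287\right)^{2} = 82369$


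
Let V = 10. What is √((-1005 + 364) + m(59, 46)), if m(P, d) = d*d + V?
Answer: 3*√165 ≈ 38.536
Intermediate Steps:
m(P, d) = 10 + d² (m(P, d) = d*d + 10 = d² + 10 = 10 + d²)
√((-1005 + 364) + m(59, 46)) = √((-1005 + 364) + (10 + 46²)) = √(-641 + (10 + 2116)) = √(-641 + 2126) = √1485 = 3*√165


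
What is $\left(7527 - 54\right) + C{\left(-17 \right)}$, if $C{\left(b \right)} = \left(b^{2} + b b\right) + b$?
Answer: $8034$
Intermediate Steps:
$C{\left(b \right)} = b + 2 b^{2}$ ($C{\left(b \right)} = \left(b^{2} + b^{2}\right) + b = 2 b^{2} + b = b + 2 b^{2}$)
$\left(7527 - 54\right) + C{\left(-17 \right)} = \left(7527 - 54\right) - 17 \left(1 + 2 \left(-17\right)\right) = \left(7527 - 54\right) - 17 \left(1 - 34\right) = 7473 - -561 = 7473 + 561 = 8034$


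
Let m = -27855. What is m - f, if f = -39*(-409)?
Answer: -43806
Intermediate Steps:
f = 15951
m - f = -27855 - 1*15951 = -27855 - 15951 = -43806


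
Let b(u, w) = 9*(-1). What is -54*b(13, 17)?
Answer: 486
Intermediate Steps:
b(u, w) = -9
-54*b(13, 17) = -54*(-9) = 486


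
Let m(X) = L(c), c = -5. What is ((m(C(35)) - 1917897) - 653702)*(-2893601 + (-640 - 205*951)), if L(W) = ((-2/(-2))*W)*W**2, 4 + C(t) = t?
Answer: 7944559493904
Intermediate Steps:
C(t) = -4 + t
L(W) = W**3 (L(W) = ((-2*(-1/2))*W)*W**2 = (1*W)*W**2 = W*W**2 = W**3)
m(X) = -125 (m(X) = (-5)**3 = -125)
((m(C(35)) - 1917897) - 653702)*(-2893601 + (-640 - 205*951)) = ((-125 - 1917897) - 653702)*(-2893601 + (-640 - 205*951)) = (-1918022 - 653702)*(-2893601 + (-640 - 194955)) = -2571724*(-2893601 - 195595) = -2571724*(-3089196) = 7944559493904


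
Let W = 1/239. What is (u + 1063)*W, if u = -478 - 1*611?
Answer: -26/239 ≈ -0.10879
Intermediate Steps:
u = -1089 (u = -478 - 611 = -1089)
W = 1/239 ≈ 0.0041841
(u + 1063)*W = (-1089 + 1063)*(1/239) = -26*1/239 = -26/239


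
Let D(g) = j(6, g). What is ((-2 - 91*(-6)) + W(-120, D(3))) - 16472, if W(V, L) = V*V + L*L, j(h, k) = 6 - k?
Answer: -1519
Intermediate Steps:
D(g) = 6 - g
W(V, L) = L² + V² (W(V, L) = V² + L² = L² + V²)
((-2 - 91*(-6)) + W(-120, D(3))) - 16472 = ((-2 - 91*(-6)) + ((6 - 1*3)² + (-120)²)) - 16472 = ((-2 + 546) + ((6 - 3)² + 14400)) - 16472 = (544 + (3² + 14400)) - 16472 = (544 + (9 + 14400)) - 16472 = (544 + 14409) - 16472 = 14953 - 16472 = -1519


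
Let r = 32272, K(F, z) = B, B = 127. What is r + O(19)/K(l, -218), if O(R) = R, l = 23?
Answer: 4098563/127 ≈ 32272.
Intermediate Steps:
K(F, z) = 127
r + O(19)/K(l, -218) = 32272 + 19/127 = 4098563/127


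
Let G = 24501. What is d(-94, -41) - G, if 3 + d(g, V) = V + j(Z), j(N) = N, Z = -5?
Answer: -24550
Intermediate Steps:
d(g, V) = -8 + V (d(g, V) = -3 + (V - 5) = -3 + (-5 + V) = -8 + V)
d(-94, -41) - G = (-8 - 41) - 1*24501 = -49 - 24501 = -24550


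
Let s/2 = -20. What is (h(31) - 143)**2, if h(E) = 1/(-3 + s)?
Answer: 37822500/1849 ≈ 20456.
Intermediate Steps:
s = -40 (s = 2*(-20) = -40)
h(E) = -1/43 (h(E) = 1/(-3 - 40) = 1/(-43) = -1/43)
(h(31) - 143)**2 = (-1/43 - 143)**2 = (-6150/43)**2 = 37822500/1849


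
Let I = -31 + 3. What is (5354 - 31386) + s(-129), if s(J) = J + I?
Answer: -26189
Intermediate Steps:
I = -28
s(J) = -28 + J (s(J) = J - 28 = -28 + J)
(5354 - 31386) + s(-129) = (5354 - 31386) + (-28 - 129) = -26032 - 157 = -26189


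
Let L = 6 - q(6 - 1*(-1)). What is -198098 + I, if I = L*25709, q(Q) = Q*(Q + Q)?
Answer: -2563326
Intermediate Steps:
q(Q) = 2*Q**2 (q(Q) = Q*(2*Q) = 2*Q**2)
L = -92 (L = 6 - 2*(6 - 1*(-1))**2 = 6 - 2*(6 + 1)**2 = 6 - 2*7**2 = 6 - 2*49 = 6 - 1*98 = 6 - 98 = -92)
I = -2365228 (I = -92*25709 = -2365228)
-198098 + I = -198098 - 2365228 = -2563326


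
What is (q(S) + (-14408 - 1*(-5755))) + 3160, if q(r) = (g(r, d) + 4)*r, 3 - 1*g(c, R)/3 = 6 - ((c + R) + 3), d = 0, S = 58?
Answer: 4831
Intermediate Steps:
g(c, R) = 3*R + 3*c (g(c, R) = 9 - 3*(6 - ((c + R) + 3)) = 9 - 3*(6 - ((R + c) + 3)) = 9 - 3*(6 - (3 + R + c)) = 9 - 3*(6 + (-3 - R - c)) = 9 - 3*(3 - R - c) = 9 + (-9 + 3*R + 3*c) = 3*R + 3*c)
q(r) = r*(4 + 3*r) (q(r) = ((3*0 + 3*r) + 4)*r = ((0 + 3*r) + 4)*r = (3*r + 4)*r = (4 + 3*r)*r = r*(4 + 3*r))
(q(S) + (-14408 - 1*(-5755))) + 3160 = (58*(4 + 3*58) + (-14408 - 1*(-5755))) + 3160 = (58*(4 + 174) + (-14408 + 5755)) + 3160 = (58*178 - 8653) + 3160 = (10324 - 8653) + 3160 = 1671 + 3160 = 4831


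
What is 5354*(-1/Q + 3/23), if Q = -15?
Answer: 364072/345 ≈ 1055.3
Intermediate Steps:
5354*(-1/Q + 3/23) = 5354*(-1/(-15) + 3/23) = 5354*(-1*(-1/15) + 3*(1/23)) = 5354*(1/15 + 3/23) = 5354*(68/345) = 364072/345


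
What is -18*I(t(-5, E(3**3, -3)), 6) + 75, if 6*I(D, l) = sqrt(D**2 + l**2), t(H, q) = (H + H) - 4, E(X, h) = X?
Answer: 75 - 6*sqrt(58) ≈ 29.305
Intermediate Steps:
t(H, q) = -4 + 2*H (t(H, q) = 2*H - 4 = -4 + 2*H)
I(D, l) = sqrt(D**2 + l**2)/6
-18*I(t(-5, E(3**3, -3)), 6) + 75 = -3*sqrt((-4 + 2*(-5))**2 + 6**2) + 75 = -3*sqrt((-4 - 10)**2 + 36) + 75 = -3*sqrt((-14)**2 + 36) + 75 = -3*sqrt(196 + 36) + 75 = -3*sqrt(232) + 75 = -3*2*sqrt(58) + 75 = -6*sqrt(58) + 75 = 75 - 6*sqrt(58)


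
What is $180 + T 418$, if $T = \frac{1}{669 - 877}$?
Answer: $\frac{18511}{104} \approx 177.99$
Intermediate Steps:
$T = - \frac{1}{208}$ ($T = \frac{1}{-208} = - \frac{1}{208} \approx -0.0048077$)
$180 + T 418 = 180 - \frac{209}{104} = \frac{18511}{104}$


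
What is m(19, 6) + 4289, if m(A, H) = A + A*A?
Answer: 4669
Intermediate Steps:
m(A, H) = A + A²
m(19, 6) + 4289 = 19*(1 + 19) + 4289 = 19*20 + 4289 = 380 + 4289 = 4669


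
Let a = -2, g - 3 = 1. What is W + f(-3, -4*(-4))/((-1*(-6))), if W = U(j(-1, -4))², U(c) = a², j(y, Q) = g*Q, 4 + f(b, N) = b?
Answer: 89/6 ≈ 14.833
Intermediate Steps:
g = 4 (g = 3 + 1 = 4)
f(b, N) = -4 + b
j(y, Q) = 4*Q
U(c) = 4 (U(c) = (-2)² = 4)
W = 16 (W = 4² = 16)
W + f(-3, -4*(-4))/((-1*(-6))) = 16 + (-4 - 3)/((-1*(-6))) = 16 - 7/6 = 89/6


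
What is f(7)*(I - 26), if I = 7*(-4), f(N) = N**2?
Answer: -2646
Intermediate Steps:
I = -28
f(7)*(I - 26) = 7**2*(-28 - 26) = 49*(-54) = -2646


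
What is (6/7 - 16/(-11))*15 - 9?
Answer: 1977/77 ≈ 25.675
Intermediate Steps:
(6/7 - 16/(-11))*15 - 9 = (6*(⅐) - 16*(-1/11))*15 - 9 = (6/7 + 16/11)*15 - 9 = (178/77)*15 - 9 = 2670/77 - 9 = 1977/77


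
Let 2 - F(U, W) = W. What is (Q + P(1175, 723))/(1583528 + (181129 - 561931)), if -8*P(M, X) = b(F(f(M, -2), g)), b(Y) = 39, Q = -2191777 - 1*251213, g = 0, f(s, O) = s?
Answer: -19543959/9621808 ≈ -2.0312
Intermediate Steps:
Q = -2442990 (Q = -2191777 - 251213 = -2442990)
F(U, W) = 2 - W
P(M, X) = -39/8 (P(M, X) = -⅛*39 = -39/8)
(Q + P(1175, 723))/(1583528 + (181129 - 561931)) = (-2442990 - 39/8)/(1583528 + (181129 - 561931)) = -19543959/(8*(1583528 - 380802)) = -19543959/8/1202726 = -19543959/8*1/1202726 = -19543959/9621808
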